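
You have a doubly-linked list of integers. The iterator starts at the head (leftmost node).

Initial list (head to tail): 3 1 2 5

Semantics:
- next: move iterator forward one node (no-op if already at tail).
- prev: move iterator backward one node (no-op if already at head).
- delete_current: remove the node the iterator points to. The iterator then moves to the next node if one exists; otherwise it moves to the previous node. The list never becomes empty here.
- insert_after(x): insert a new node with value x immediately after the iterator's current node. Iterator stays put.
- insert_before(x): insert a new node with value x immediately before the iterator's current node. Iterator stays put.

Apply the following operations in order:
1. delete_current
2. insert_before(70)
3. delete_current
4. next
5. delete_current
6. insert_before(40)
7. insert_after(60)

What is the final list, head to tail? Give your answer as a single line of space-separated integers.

After 1 (delete_current): list=[1, 2, 5] cursor@1
After 2 (insert_before(70)): list=[70, 1, 2, 5] cursor@1
After 3 (delete_current): list=[70, 2, 5] cursor@2
After 4 (next): list=[70, 2, 5] cursor@5
After 5 (delete_current): list=[70, 2] cursor@2
After 6 (insert_before(40)): list=[70, 40, 2] cursor@2
After 7 (insert_after(60)): list=[70, 40, 2, 60] cursor@2

Answer: 70 40 2 60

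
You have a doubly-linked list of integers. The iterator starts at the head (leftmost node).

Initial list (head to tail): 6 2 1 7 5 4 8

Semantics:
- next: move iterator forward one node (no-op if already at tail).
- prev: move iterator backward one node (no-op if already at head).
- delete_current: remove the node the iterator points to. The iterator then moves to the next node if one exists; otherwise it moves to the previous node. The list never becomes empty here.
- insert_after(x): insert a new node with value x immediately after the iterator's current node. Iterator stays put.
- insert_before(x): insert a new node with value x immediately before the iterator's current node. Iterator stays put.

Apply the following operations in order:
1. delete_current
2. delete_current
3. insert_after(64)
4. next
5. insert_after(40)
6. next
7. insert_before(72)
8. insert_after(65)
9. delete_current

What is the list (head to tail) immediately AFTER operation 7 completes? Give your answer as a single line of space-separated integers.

After 1 (delete_current): list=[2, 1, 7, 5, 4, 8] cursor@2
After 2 (delete_current): list=[1, 7, 5, 4, 8] cursor@1
After 3 (insert_after(64)): list=[1, 64, 7, 5, 4, 8] cursor@1
After 4 (next): list=[1, 64, 7, 5, 4, 8] cursor@64
After 5 (insert_after(40)): list=[1, 64, 40, 7, 5, 4, 8] cursor@64
After 6 (next): list=[1, 64, 40, 7, 5, 4, 8] cursor@40
After 7 (insert_before(72)): list=[1, 64, 72, 40, 7, 5, 4, 8] cursor@40

Answer: 1 64 72 40 7 5 4 8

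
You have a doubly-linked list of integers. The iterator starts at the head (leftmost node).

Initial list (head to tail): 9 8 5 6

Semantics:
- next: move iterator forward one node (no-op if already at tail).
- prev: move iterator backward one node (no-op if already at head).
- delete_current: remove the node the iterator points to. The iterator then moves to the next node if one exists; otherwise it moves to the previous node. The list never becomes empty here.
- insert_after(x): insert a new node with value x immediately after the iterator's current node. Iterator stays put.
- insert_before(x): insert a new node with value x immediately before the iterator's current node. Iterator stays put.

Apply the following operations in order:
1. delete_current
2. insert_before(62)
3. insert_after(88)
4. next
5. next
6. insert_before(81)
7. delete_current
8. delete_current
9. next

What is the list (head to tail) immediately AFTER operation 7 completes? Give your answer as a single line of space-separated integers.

Answer: 62 8 88 81 6

Derivation:
After 1 (delete_current): list=[8, 5, 6] cursor@8
After 2 (insert_before(62)): list=[62, 8, 5, 6] cursor@8
After 3 (insert_after(88)): list=[62, 8, 88, 5, 6] cursor@8
After 4 (next): list=[62, 8, 88, 5, 6] cursor@88
After 5 (next): list=[62, 8, 88, 5, 6] cursor@5
After 6 (insert_before(81)): list=[62, 8, 88, 81, 5, 6] cursor@5
After 7 (delete_current): list=[62, 8, 88, 81, 6] cursor@6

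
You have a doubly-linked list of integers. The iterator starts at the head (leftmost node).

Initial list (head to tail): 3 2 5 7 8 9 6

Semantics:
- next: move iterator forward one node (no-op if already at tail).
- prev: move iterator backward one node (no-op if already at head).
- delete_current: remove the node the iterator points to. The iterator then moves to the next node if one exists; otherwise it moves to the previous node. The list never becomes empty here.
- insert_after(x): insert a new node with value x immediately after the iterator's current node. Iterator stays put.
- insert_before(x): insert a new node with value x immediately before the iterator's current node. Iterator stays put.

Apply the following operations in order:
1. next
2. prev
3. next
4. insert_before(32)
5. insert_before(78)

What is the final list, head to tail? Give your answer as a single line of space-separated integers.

Answer: 3 32 78 2 5 7 8 9 6

Derivation:
After 1 (next): list=[3, 2, 5, 7, 8, 9, 6] cursor@2
After 2 (prev): list=[3, 2, 5, 7, 8, 9, 6] cursor@3
After 3 (next): list=[3, 2, 5, 7, 8, 9, 6] cursor@2
After 4 (insert_before(32)): list=[3, 32, 2, 5, 7, 8, 9, 6] cursor@2
After 5 (insert_before(78)): list=[3, 32, 78, 2, 5, 7, 8, 9, 6] cursor@2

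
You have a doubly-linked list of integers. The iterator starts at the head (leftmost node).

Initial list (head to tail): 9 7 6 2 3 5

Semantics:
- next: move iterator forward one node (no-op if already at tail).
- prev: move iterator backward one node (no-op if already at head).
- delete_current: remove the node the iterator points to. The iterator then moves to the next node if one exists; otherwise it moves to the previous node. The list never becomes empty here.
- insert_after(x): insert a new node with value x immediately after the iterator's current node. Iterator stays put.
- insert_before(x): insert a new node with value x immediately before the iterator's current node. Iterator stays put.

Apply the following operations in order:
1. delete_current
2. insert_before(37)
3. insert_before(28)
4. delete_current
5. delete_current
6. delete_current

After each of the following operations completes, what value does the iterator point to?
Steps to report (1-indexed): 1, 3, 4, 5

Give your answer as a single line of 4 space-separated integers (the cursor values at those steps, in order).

Answer: 7 7 6 2

Derivation:
After 1 (delete_current): list=[7, 6, 2, 3, 5] cursor@7
After 2 (insert_before(37)): list=[37, 7, 6, 2, 3, 5] cursor@7
After 3 (insert_before(28)): list=[37, 28, 7, 6, 2, 3, 5] cursor@7
After 4 (delete_current): list=[37, 28, 6, 2, 3, 5] cursor@6
After 5 (delete_current): list=[37, 28, 2, 3, 5] cursor@2
After 6 (delete_current): list=[37, 28, 3, 5] cursor@3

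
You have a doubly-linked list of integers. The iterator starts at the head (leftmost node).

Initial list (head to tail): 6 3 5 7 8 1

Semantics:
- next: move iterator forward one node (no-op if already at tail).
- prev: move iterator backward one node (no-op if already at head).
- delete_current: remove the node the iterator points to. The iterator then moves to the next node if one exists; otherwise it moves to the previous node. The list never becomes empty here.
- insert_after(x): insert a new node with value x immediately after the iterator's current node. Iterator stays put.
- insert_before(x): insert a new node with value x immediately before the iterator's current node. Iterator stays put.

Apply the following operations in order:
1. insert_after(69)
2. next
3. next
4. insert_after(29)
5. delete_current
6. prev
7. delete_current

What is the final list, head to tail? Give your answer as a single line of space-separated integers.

After 1 (insert_after(69)): list=[6, 69, 3, 5, 7, 8, 1] cursor@6
After 2 (next): list=[6, 69, 3, 5, 7, 8, 1] cursor@69
After 3 (next): list=[6, 69, 3, 5, 7, 8, 1] cursor@3
After 4 (insert_after(29)): list=[6, 69, 3, 29, 5, 7, 8, 1] cursor@3
After 5 (delete_current): list=[6, 69, 29, 5, 7, 8, 1] cursor@29
After 6 (prev): list=[6, 69, 29, 5, 7, 8, 1] cursor@69
After 7 (delete_current): list=[6, 29, 5, 7, 8, 1] cursor@29

Answer: 6 29 5 7 8 1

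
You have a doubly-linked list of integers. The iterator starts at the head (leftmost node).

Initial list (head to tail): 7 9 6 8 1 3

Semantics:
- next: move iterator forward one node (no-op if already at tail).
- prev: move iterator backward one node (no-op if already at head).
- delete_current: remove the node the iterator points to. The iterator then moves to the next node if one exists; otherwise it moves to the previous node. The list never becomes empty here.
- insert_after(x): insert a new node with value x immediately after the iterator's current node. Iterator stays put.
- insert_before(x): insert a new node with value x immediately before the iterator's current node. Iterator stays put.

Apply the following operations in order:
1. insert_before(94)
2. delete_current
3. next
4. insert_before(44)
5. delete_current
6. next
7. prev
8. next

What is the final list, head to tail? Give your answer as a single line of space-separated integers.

After 1 (insert_before(94)): list=[94, 7, 9, 6, 8, 1, 3] cursor@7
After 2 (delete_current): list=[94, 9, 6, 8, 1, 3] cursor@9
After 3 (next): list=[94, 9, 6, 8, 1, 3] cursor@6
After 4 (insert_before(44)): list=[94, 9, 44, 6, 8, 1, 3] cursor@6
After 5 (delete_current): list=[94, 9, 44, 8, 1, 3] cursor@8
After 6 (next): list=[94, 9, 44, 8, 1, 3] cursor@1
After 7 (prev): list=[94, 9, 44, 8, 1, 3] cursor@8
After 8 (next): list=[94, 9, 44, 8, 1, 3] cursor@1

Answer: 94 9 44 8 1 3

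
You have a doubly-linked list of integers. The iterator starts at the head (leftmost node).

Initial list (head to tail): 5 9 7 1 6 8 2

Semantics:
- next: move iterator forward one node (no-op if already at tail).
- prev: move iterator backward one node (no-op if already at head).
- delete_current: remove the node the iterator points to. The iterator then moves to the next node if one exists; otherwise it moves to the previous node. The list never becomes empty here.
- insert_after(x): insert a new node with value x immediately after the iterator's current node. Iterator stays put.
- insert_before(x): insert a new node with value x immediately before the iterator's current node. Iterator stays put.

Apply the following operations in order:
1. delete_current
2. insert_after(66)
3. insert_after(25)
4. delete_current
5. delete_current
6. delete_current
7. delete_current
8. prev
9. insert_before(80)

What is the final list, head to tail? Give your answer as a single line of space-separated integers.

Answer: 80 1 6 8 2

Derivation:
After 1 (delete_current): list=[9, 7, 1, 6, 8, 2] cursor@9
After 2 (insert_after(66)): list=[9, 66, 7, 1, 6, 8, 2] cursor@9
After 3 (insert_after(25)): list=[9, 25, 66, 7, 1, 6, 8, 2] cursor@9
After 4 (delete_current): list=[25, 66, 7, 1, 6, 8, 2] cursor@25
After 5 (delete_current): list=[66, 7, 1, 6, 8, 2] cursor@66
After 6 (delete_current): list=[7, 1, 6, 8, 2] cursor@7
After 7 (delete_current): list=[1, 6, 8, 2] cursor@1
After 8 (prev): list=[1, 6, 8, 2] cursor@1
After 9 (insert_before(80)): list=[80, 1, 6, 8, 2] cursor@1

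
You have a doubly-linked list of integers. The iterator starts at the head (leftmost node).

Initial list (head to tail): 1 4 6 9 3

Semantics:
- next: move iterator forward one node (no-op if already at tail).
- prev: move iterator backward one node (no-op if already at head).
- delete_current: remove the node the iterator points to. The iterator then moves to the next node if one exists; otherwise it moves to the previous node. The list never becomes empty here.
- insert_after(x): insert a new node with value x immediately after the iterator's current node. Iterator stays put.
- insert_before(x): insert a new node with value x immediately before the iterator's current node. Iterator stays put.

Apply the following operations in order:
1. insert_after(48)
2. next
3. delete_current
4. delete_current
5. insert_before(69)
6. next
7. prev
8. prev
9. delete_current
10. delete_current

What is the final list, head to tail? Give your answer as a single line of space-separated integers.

After 1 (insert_after(48)): list=[1, 48, 4, 6, 9, 3] cursor@1
After 2 (next): list=[1, 48, 4, 6, 9, 3] cursor@48
After 3 (delete_current): list=[1, 4, 6, 9, 3] cursor@4
After 4 (delete_current): list=[1, 6, 9, 3] cursor@6
After 5 (insert_before(69)): list=[1, 69, 6, 9, 3] cursor@6
After 6 (next): list=[1, 69, 6, 9, 3] cursor@9
After 7 (prev): list=[1, 69, 6, 9, 3] cursor@6
After 8 (prev): list=[1, 69, 6, 9, 3] cursor@69
After 9 (delete_current): list=[1, 6, 9, 3] cursor@6
After 10 (delete_current): list=[1, 9, 3] cursor@9

Answer: 1 9 3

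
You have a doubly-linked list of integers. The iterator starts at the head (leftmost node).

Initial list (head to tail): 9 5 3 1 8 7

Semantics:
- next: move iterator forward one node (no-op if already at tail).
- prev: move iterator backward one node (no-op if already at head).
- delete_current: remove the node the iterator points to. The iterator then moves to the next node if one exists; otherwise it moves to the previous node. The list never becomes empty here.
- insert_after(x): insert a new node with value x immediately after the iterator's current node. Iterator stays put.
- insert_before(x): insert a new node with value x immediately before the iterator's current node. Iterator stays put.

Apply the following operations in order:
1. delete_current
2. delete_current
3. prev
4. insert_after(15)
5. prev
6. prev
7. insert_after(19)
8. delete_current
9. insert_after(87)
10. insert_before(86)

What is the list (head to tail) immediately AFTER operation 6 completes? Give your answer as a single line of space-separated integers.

After 1 (delete_current): list=[5, 3, 1, 8, 7] cursor@5
After 2 (delete_current): list=[3, 1, 8, 7] cursor@3
After 3 (prev): list=[3, 1, 8, 7] cursor@3
After 4 (insert_after(15)): list=[3, 15, 1, 8, 7] cursor@3
After 5 (prev): list=[3, 15, 1, 8, 7] cursor@3
After 6 (prev): list=[3, 15, 1, 8, 7] cursor@3

Answer: 3 15 1 8 7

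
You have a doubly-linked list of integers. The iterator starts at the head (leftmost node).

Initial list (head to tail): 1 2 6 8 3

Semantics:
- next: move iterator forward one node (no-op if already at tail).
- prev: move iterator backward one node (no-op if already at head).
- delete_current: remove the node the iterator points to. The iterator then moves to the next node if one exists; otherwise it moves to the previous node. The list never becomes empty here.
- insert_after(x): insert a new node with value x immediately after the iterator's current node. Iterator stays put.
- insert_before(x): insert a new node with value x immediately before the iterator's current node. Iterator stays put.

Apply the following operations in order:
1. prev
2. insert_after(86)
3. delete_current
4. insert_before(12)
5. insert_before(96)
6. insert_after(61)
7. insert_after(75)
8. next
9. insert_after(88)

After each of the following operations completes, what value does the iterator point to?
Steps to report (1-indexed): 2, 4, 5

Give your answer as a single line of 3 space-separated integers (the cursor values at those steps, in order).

Answer: 1 86 86

Derivation:
After 1 (prev): list=[1, 2, 6, 8, 3] cursor@1
After 2 (insert_after(86)): list=[1, 86, 2, 6, 8, 3] cursor@1
After 3 (delete_current): list=[86, 2, 6, 8, 3] cursor@86
After 4 (insert_before(12)): list=[12, 86, 2, 6, 8, 3] cursor@86
After 5 (insert_before(96)): list=[12, 96, 86, 2, 6, 8, 3] cursor@86
After 6 (insert_after(61)): list=[12, 96, 86, 61, 2, 6, 8, 3] cursor@86
After 7 (insert_after(75)): list=[12, 96, 86, 75, 61, 2, 6, 8, 3] cursor@86
After 8 (next): list=[12, 96, 86, 75, 61, 2, 6, 8, 3] cursor@75
After 9 (insert_after(88)): list=[12, 96, 86, 75, 88, 61, 2, 6, 8, 3] cursor@75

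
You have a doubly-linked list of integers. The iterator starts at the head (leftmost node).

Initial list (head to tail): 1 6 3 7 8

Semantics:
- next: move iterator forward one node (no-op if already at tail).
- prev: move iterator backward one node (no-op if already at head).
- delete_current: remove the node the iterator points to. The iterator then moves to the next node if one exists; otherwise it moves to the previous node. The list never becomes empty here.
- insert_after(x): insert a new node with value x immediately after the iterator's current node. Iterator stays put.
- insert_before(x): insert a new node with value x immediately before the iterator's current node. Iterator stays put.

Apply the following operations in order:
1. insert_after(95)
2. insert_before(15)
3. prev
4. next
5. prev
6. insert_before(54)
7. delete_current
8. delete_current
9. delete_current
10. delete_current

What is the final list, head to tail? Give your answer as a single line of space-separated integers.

After 1 (insert_after(95)): list=[1, 95, 6, 3, 7, 8] cursor@1
After 2 (insert_before(15)): list=[15, 1, 95, 6, 3, 7, 8] cursor@1
After 3 (prev): list=[15, 1, 95, 6, 3, 7, 8] cursor@15
After 4 (next): list=[15, 1, 95, 6, 3, 7, 8] cursor@1
After 5 (prev): list=[15, 1, 95, 6, 3, 7, 8] cursor@15
After 6 (insert_before(54)): list=[54, 15, 1, 95, 6, 3, 7, 8] cursor@15
After 7 (delete_current): list=[54, 1, 95, 6, 3, 7, 8] cursor@1
After 8 (delete_current): list=[54, 95, 6, 3, 7, 8] cursor@95
After 9 (delete_current): list=[54, 6, 3, 7, 8] cursor@6
After 10 (delete_current): list=[54, 3, 7, 8] cursor@3

Answer: 54 3 7 8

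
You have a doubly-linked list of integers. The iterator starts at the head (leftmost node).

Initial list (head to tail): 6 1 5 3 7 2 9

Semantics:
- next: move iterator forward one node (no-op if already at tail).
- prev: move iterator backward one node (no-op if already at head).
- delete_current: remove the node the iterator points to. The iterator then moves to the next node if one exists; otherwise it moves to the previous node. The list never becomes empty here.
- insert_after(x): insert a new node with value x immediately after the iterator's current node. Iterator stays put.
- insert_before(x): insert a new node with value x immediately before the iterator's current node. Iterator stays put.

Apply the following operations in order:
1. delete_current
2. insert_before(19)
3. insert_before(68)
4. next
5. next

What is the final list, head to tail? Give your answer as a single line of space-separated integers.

After 1 (delete_current): list=[1, 5, 3, 7, 2, 9] cursor@1
After 2 (insert_before(19)): list=[19, 1, 5, 3, 7, 2, 9] cursor@1
After 3 (insert_before(68)): list=[19, 68, 1, 5, 3, 7, 2, 9] cursor@1
After 4 (next): list=[19, 68, 1, 5, 3, 7, 2, 9] cursor@5
After 5 (next): list=[19, 68, 1, 5, 3, 7, 2, 9] cursor@3

Answer: 19 68 1 5 3 7 2 9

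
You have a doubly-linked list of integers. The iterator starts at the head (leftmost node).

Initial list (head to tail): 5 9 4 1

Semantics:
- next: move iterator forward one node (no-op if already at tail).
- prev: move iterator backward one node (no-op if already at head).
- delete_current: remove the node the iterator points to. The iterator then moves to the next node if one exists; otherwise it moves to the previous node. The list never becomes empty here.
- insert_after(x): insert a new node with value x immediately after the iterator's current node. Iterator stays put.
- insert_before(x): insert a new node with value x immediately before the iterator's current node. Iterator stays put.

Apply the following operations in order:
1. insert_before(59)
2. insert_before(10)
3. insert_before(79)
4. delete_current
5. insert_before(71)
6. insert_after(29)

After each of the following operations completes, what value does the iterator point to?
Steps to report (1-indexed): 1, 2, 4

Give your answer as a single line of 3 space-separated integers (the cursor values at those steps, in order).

After 1 (insert_before(59)): list=[59, 5, 9, 4, 1] cursor@5
After 2 (insert_before(10)): list=[59, 10, 5, 9, 4, 1] cursor@5
After 3 (insert_before(79)): list=[59, 10, 79, 5, 9, 4, 1] cursor@5
After 4 (delete_current): list=[59, 10, 79, 9, 4, 1] cursor@9
After 5 (insert_before(71)): list=[59, 10, 79, 71, 9, 4, 1] cursor@9
After 6 (insert_after(29)): list=[59, 10, 79, 71, 9, 29, 4, 1] cursor@9

Answer: 5 5 9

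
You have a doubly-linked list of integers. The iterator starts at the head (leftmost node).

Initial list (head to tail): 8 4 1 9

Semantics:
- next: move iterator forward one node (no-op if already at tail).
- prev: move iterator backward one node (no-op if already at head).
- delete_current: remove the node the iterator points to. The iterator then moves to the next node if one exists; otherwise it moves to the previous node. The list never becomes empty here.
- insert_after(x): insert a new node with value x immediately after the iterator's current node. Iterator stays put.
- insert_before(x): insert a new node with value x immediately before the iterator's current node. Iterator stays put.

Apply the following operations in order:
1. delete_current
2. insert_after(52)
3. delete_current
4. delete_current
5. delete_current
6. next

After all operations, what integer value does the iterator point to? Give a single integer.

After 1 (delete_current): list=[4, 1, 9] cursor@4
After 2 (insert_after(52)): list=[4, 52, 1, 9] cursor@4
After 3 (delete_current): list=[52, 1, 9] cursor@52
After 4 (delete_current): list=[1, 9] cursor@1
After 5 (delete_current): list=[9] cursor@9
After 6 (next): list=[9] cursor@9

Answer: 9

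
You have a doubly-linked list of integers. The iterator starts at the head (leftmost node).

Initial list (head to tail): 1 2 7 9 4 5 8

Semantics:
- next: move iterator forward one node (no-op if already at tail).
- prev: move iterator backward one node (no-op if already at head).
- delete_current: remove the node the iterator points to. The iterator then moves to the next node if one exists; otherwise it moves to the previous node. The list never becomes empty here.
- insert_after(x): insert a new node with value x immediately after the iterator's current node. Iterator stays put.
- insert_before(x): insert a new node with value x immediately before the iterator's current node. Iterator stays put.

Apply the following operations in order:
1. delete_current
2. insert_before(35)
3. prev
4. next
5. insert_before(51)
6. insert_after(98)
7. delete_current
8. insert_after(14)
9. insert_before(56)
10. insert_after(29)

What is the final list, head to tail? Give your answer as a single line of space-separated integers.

Answer: 35 51 56 98 29 14 7 9 4 5 8

Derivation:
After 1 (delete_current): list=[2, 7, 9, 4, 5, 8] cursor@2
After 2 (insert_before(35)): list=[35, 2, 7, 9, 4, 5, 8] cursor@2
After 3 (prev): list=[35, 2, 7, 9, 4, 5, 8] cursor@35
After 4 (next): list=[35, 2, 7, 9, 4, 5, 8] cursor@2
After 5 (insert_before(51)): list=[35, 51, 2, 7, 9, 4, 5, 8] cursor@2
After 6 (insert_after(98)): list=[35, 51, 2, 98, 7, 9, 4, 5, 8] cursor@2
After 7 (delete_current): list=[35, 51, 98, 7, 9, 4, 5, 8] cursor@98
After 8 (insert_after(14)): list=[35, 51, 98, 14, 7, 9, 4, 5, 8] cursor@98
After 9 (insert_before(56)): list=[35, 51, 56, 98, 14, 7, 9, 4, 5, 8] cursor@98
After 10 (insert_after(29)): list=[35, 51, 56, 98, 29, 14, 7, 9, 4, 5, 8] cursor@98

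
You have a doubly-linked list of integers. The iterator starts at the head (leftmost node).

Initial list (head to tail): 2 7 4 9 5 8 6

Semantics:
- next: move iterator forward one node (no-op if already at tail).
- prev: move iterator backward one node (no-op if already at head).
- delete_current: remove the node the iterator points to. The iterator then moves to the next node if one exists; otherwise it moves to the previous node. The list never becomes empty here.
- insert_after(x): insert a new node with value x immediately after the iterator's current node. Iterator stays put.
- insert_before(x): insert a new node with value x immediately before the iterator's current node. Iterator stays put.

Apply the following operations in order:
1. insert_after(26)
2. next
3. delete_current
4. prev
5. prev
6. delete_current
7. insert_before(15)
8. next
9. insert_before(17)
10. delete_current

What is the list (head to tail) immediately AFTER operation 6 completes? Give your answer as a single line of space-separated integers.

Answer: 7 4 9 5 8 6

Derivation:
After 1 (insert_after(26)): list=[2, 26, 7, 4, 9, 5, 8, 6] cursor@2
After 2 (next): list=[2, 26, 7, 4, 9, 5, 8, 6] cursor@26
After 3 (delete_current): list=[2, 7, 4, 9, 5, 8, 6] cursor@7
After 4 (prev): list=[2, 7, 4, 9, 5, 8, 6] cursor@2
After 5 (prev): list=[2, 7, 4, 9, 5, 8, 6] cursor@2
After 6 (delete_current): list=[7, 4, 9, 5, 8, 6] cursor@7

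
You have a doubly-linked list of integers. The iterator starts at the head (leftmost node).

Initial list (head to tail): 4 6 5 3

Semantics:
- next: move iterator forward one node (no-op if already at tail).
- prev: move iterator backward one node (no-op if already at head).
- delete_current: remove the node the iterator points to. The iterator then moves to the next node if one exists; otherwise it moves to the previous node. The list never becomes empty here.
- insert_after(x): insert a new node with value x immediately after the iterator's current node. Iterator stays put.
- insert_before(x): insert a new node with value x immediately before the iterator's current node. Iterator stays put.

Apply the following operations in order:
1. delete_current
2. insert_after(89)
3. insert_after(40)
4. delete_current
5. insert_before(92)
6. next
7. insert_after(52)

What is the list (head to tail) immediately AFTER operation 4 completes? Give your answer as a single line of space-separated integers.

After 1 (delete_current): list=[6, 5, 3] cursor@6
After 2 (insert_after(89)): list=[6, 89, 5, 3] cursor@6
After 3 (insert_after(40)): list=[6, 40, 89, 5, 3] cursor@6
After 4 (delete_current): list=[40, 89, 5, 3] cursor@40

Answer: 40 89 5 3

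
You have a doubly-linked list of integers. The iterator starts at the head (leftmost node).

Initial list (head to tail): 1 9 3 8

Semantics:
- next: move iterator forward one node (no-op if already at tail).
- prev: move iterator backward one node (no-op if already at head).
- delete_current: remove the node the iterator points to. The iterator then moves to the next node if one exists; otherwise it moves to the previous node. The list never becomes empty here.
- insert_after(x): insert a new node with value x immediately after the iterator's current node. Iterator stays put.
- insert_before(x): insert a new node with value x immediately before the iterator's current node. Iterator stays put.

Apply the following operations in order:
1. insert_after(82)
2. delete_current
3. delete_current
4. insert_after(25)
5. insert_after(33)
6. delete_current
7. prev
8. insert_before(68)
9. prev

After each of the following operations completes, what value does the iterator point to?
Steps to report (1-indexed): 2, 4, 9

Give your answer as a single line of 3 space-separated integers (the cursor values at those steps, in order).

After 1 (insert_after(82)): list=[1, 82, 9, 3, 8] cursor@1
After 2 (delete_current): list=[82, 9, 3, 8] cursor@82
After 3 (delete_current): list=[9, 3, 8] cursor@9
After 4 (insert_after(25)): list=[9, 25, 3, 8] cursor@9
After 5 (insert_after(33)): list=[9, 33, 25, 3, 8] cursor@9
After 6 (delete_current): list=[33, 25, 3, 8] cursor@33
After 7 (prev): list=[33, 25, 3, 8] cursor@33
After 8 (insert_before(68)): list=[68, 33, 25, 3, 8] cursor@33
After 9 (prev): list=[68, 33, 25, 3, 8] cursor@68

Answer: 82 9 68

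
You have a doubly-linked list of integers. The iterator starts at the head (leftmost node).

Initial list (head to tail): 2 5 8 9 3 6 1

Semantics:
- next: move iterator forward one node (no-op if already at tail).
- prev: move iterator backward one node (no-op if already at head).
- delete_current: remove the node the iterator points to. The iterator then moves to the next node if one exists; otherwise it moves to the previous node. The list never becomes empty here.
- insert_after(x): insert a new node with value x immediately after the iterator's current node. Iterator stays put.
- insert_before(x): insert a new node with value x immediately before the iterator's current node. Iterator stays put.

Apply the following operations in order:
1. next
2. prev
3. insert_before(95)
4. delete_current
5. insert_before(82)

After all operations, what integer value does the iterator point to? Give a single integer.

Answer: 5

Derivation:
After 1 (next): list=[2, 5, 8, 9, 3, 6, 1] cursor@5
After 2 (prev): list=[2, 5, 8, 9, 3, 6, 1] cursor@2
After 3 (insert_before(95)): list=[95, 2, 5, 8, 9, 3, 6, 1] cursor@2
After 4 (delete_current): list=[95, 5, 8, 9, 3, 6, 1] cursor@5
After 5 (insert_before(82)): list=[95, 82, 5, 8, 9, 3, 6, 1] cursor@5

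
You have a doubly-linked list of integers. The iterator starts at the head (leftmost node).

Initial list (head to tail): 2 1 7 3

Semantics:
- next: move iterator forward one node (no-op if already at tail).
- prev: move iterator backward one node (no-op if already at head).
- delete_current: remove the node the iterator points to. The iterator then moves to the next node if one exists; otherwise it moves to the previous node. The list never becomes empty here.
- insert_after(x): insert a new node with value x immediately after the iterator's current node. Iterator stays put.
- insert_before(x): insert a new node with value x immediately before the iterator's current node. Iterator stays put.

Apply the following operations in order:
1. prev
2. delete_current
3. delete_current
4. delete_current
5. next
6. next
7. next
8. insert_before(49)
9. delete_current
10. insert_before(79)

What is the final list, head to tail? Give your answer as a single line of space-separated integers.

After 1 (prev): list=[2, 1, 7, 3] cursor@2
After 2 (delete_current): list=[1, 7, 3] cursor@1
After 3 (delete_current): list=[7, 3] cursor@7
After 4 (delete_current): list=[3] cursor@3
After 5 (next): list=[3] cursor@3
After 6 (next): list=[3] cursor@3
After 7 (next): list=[3] cursor@3
After 8 (insert_before(49)): list=[49, 3] cursor@3
After 9 (delete_current): list=[49] cursor@49
After 10 (insert_before(79)): list=[79, 49] cursor@49

Answer: 79 49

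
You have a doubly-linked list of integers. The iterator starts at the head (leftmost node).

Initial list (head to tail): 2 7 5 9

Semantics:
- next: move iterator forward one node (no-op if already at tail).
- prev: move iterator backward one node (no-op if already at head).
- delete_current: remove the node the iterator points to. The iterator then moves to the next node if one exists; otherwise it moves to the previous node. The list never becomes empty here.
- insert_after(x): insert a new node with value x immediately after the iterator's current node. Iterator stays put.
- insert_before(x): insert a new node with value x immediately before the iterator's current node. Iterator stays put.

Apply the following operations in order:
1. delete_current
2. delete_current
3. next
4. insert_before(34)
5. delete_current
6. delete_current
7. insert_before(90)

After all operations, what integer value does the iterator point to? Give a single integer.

After 1 (delete_current): list=[7, 5, 9] cursor@7
After 2 (delete_current): list=[5, 9] cursor@5
After 3 (next): list=[5, 9] cursor@9
After 4 (insert_before(34)): list=[5, 34, 9] cursor@9
After 5 (delete_current): list=[5, 34] cursor@34
After 6 (delete_current): list=[5] cursor@5
After 7 (insert_before(90)): list=[90, 5] cursor@5

Answer: 5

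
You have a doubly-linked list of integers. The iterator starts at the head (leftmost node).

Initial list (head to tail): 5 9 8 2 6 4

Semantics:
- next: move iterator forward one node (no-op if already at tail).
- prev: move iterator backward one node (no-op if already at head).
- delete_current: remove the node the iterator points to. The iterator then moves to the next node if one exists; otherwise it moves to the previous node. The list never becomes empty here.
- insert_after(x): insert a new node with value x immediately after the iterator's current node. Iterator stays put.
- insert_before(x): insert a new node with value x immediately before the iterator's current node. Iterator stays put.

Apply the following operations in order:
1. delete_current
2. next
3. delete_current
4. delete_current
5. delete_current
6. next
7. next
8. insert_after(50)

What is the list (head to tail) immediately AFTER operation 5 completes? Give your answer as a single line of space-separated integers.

Answer: 9 4

Derivation:
After 1 (delete_current): list=[9, 8, 2, 6, 4] cursor@9
After 2 (next): list=[9, 8, 2, 6, 4] cursor@8
After 3 (delete_current): list=[9, 2, 6, 4] cursor@2
After 4 (delete_current): list=[9, 6, 4] cursor@6
After 5 (delete_current): list=[9, 4] cursor@4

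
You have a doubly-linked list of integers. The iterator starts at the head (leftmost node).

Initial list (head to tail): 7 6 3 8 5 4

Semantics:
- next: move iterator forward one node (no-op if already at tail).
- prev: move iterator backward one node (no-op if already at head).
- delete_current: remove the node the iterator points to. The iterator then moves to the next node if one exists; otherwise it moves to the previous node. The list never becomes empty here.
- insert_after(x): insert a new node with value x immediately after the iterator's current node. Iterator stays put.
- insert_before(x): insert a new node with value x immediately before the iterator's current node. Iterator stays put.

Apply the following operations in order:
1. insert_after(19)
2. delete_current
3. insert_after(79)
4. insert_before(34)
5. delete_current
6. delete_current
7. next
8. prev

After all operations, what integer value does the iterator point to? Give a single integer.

After 1 (insert_after(19)): list=[7, 19, 6, 3, 8, 5, 4] cursor@7
After 2 (delete_current): list=[19, 6, 3, 8, 5, 4] cursor@19
After 3 (insert_after(79)): list=[19, 79, 6, 3, 8, 5, 4] cursor@19
After 4 (insert_before(34)): list=[34, 19, 79, 6, 3, 8, 5, 4] cursor@19
After 5 (delete_current): list=[34, 79, 6, 3, 8, 5, 4] cursor@79
After 6 (delete_current): list=[34, 6, 3, 8, 5, 4] cursor@6
After 7 (next): list=[34, 6, 3, 8, 5, 4] cursor@3
After 8 (prev): list=[34, 6, 3, 8, 5, 4] cursor@6

Answer: 6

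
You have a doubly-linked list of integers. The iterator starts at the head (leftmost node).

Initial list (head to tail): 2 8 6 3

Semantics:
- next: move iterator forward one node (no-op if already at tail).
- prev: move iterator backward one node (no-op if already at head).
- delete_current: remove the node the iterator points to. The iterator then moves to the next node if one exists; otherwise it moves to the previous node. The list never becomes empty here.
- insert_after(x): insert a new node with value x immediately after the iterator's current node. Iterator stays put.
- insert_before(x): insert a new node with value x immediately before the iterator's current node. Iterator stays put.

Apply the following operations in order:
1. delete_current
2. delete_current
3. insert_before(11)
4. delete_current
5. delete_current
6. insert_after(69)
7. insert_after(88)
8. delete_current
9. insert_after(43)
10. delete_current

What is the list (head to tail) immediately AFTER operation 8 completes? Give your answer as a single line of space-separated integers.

Answer: 88 69

Derivation:
After 1 (delete_current): list=[8, 6, 3] cursor@8
After 2 (delete_current): list=[6, 3] cursor@6
After 3 (insert_before(11)): list=[11, 6, 3] cursor@6
After 4 (delete_current): list=[11, 3] cursor@3
After 5 (delete_current): list=[11] cursor@11
After 6 (insert_after(69)): list=[11, 69] cursor@11
After 7 (insert_after(88)): list=[11, 88, 69] cursor@11
After 8 (delete_current): list=[88, 69] cursor@88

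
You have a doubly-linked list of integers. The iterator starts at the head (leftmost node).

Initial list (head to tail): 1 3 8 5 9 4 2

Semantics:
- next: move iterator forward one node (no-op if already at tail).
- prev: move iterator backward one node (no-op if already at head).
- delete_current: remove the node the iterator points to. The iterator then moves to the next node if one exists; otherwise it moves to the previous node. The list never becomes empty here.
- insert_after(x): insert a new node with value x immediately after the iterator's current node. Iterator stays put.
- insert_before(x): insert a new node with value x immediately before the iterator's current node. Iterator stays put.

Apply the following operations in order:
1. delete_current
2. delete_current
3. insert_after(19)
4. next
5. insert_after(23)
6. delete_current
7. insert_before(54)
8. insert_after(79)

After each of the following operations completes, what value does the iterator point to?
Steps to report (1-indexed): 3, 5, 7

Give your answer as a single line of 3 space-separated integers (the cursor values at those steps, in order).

Answer: 8 19 23

Derivation:
After 1 (delete_current): list=[3, 8, 5, 9, 4, 2] cursor@3
After 2 (delete_current): list=[8, 5, 9, 4, 2] cursor@8
After 3 (insert_after(19)): list=[8, 19, 5, 9, 4, 2] cursor@8
After 4 (next): list=[8, 19, 5, 9, 4, 2] cursor@19
After 5 (insert_after(23)): list=[8, 19, 23, 5, 9, 4, 2] cursor@19
After 6 (delete_current): list=[8, 23, 5, 9, 4, 2] cursor@23
After 7 (insert_before(54)): list=[8, 54, 23, 5, 9, 4, 2] cursor@23
After 8 (insert_after(79)): list=[8, 54, 23, 79, 5, 9, 4, 2] cursor@23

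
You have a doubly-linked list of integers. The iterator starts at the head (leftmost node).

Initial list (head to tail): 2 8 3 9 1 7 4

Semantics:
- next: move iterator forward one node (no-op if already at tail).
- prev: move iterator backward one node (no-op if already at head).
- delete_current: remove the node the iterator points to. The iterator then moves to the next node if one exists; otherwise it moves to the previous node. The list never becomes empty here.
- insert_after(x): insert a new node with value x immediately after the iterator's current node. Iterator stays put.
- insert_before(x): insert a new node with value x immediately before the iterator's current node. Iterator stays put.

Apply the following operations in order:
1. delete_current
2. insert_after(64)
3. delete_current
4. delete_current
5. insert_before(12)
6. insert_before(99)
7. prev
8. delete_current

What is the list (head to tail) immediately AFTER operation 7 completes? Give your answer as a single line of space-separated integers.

Answer: 12 99 3 9 1 7 4

Derivation:
After 1 (delete_current): list=[8, 3, 9, 1, 7, 4] cursor@8
After 2 (insert_after(64)): list=[8, 64, 3, 9, 1, 7, 4] cursor@8
After 3 (delete_current): list=[64, 3, 9, 1, 7, 4] cursor@64
After 4 (delete_current): list=[3, 9, 1, 7, 4] cursor@3
After 5 (insert_before(12)): list=[12, 3, 9, 1, 7, 4] cursor@3
After 6 (insert_before(99)): list=[12, 99, 3, 9, 1, 7, 4] cursor@3
After 7 (prev): list=[12, 99, 3, 9, 1, 7, 4] cursor@99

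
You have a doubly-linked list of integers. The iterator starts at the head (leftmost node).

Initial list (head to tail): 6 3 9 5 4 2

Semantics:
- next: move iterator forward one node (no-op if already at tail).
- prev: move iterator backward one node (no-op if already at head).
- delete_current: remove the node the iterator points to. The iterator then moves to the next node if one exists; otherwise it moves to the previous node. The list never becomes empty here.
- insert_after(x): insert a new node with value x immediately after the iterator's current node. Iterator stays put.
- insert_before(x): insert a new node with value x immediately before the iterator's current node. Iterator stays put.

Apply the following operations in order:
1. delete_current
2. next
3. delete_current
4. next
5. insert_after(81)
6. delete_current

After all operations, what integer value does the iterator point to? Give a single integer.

After 1 (delete_current): list=[3, 9, 5, 4, 2] cursor@3
After 2 (next): list=[3, 9, 5, 4, 2] cursor@9
After 3 (delete_current): list=[3, 5, 4, 2] cursor@5
After 4 (next): list=[3, 5, 4, 2] cursor@4
After 5 (insert_after(81)): list=[3, 5, 4, 81, 2] cursor@4
After 6 (delete_current): list=[3, 5, 81, 2] cursor@81

Answer: 81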